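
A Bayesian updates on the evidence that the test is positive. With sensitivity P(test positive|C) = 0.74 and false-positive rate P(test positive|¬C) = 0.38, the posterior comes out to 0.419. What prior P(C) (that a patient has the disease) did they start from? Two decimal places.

In odds form, posterior odds = prior odds × likelihood ratio, so prior odds = posterior odds ÷ LR.
Posterior odds = 0.419/(1−0.419) = 0.7212. LR = 0.74/0.38 = 1.9474.
Prior odds = 0.7212/1.9474 = 0.3703, so P(C) = 0.3703/(1+0.3703) ≈ 0.27.

P(C) = 0.27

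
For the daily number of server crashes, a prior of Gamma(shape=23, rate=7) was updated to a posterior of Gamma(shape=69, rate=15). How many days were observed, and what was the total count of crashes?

Gamma–Poisson conjugacy: posterior shape = α + Σxᵢ, posterior rate = β + n.
Matching: Σxᵢ = 69 − 23 = 46 and n = 15 − 7 = 8.

n = 8 days with total 46 crashes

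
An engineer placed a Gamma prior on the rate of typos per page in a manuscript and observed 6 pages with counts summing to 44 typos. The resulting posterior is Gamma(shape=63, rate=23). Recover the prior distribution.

Gamma(shape=19, rate=17)

A Gamma(α, β) prior (rate parametrization) on a Poisson rate with n observations summing to S gives posterior Gamma(α+S, β+n).
So α = 63 − 44 = 19 and β = 23 − 6 = 17.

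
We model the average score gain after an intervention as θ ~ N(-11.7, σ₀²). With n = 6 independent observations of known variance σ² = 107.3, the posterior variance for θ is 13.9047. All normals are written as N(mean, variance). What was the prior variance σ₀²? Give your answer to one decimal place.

σ₀² = 62.5

For the Normal–Normal model with known σ², precisions add: τ_n = τ₀ + n/σ².
So 1/σ₀² = 1/13.9047 − 6/107.3 = 0.071918 − 0.055918 = 0.016000.
Hence σ₀² = 1/0.016000 ≈ 62.5.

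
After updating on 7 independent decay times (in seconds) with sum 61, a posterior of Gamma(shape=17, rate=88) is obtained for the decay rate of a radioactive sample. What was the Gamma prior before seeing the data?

Gamma(shape=10, rate=27)

For an exponential likelihood with a Gamma(α, β) prior on the rate, n observations with total T give posterior Gamma(α+n, β+T).
So α = 17 − 7 = 10 and β = 88 − 61 = 27.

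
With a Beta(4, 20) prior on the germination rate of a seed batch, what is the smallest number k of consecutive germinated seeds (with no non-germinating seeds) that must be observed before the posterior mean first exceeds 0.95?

k = 377

After k germinated seeds and 0 non-germinating seeds the posterior is Beta(4+k, 20), with mean (4+k)/(4+20+k).
Set (4+k)/(24+k) > 0.95 and solve: k > (0.95·24 − 4)/(1 − 0.95) = 376.000.
The smallest integer exceeding 376.000 is 377, and checking k=377: (381)/(401) = 0.9501 > 0.95.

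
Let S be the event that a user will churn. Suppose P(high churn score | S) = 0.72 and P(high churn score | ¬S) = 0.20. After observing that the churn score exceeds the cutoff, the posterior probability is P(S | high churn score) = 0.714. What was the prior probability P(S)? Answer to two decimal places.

Bayes' rule in odds form gives O(S|E) = O(S)·[P(E|S)/P(E|¬S)], hence O(S) = O(S|E)/LR.
Posterior odds = 0.714/(1−0.714) = 2.4965. LR = 0.72/0.20 = 3.6000.
Prior odds = 2.4965/3.6000 = 0.6935, so P(S) = 0.6935/(1+0.6935) ≈ 0.41.

P(S) = 0.41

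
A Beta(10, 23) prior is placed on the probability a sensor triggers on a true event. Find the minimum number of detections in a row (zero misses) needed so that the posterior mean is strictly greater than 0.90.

After k detections and 0 misses the posterior is Beta(10+k, 23), with mean (10+k)/(10+23+k).
Set (10+k)/(33+k) > 0.90 and solve: k > (0.90·33 − 10)/(1 − 0.90) = 197.000.
The smallest integer exceeding 197.000 is 198.

k = 198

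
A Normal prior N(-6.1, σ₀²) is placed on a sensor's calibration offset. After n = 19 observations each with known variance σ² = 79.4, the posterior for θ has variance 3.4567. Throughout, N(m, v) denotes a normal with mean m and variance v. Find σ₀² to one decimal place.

σ₀² = 20.0

For the Normal–Normal model with known σ², precisions add: τ_n = τ₀ + n/σ².
So 1/σ₀² = 1/3.4567 − 19/79.4 = 0.289293 − 0.239295 = 0.049998.
Hence σ₀² = 1/0.049998 ≈ 20.0.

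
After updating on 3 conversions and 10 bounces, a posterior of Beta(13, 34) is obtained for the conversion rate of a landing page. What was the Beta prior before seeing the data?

Beta is conjugate to the binomial likelihood: posterior = Beta(a+s, b+f).
Subtract the data counts: 13−3=10, 34−10=24.

Beta(10, 24)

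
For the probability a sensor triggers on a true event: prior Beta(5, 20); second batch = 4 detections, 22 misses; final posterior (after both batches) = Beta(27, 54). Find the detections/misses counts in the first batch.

Sequential conjugate updates are equivalent to a single update on the pooled data, so total successes = posterior α − prior α and total failures = posterior β − prior β.
Total across both batches: 27−5=22 detections, 54−20=34 misses.
Subtract the second batch: 22−4=18 detections and 34−22=12 misses.

18 detections and 12 misses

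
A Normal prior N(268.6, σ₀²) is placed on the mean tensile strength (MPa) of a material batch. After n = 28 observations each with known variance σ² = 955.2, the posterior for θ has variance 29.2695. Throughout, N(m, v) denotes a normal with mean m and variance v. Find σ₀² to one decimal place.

Posterior precision equals prior precision plus data precision: 1/σ_n² = 1/σ₀² + n/σ².
So 1/σ₀² = 1/29.2695 − 28/955.2 = 0.034165 − 0.029313 = 0.004852.
Hence σ₀² = 1/0.004852 ≈ 206.1.

σ₀² = 206.1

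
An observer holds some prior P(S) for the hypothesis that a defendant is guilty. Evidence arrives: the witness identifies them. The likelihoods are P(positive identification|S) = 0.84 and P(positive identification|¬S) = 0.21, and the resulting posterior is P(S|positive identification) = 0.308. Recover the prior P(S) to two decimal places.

P(S) = 0.10

In odds form, posterior odds = prior odds × likelihood ratio, so prior odds = posterior odds ÷ LR.
Posterior odds = 0.308/(1−0.308) = 0.4451. LR = 0.84/0.21 = 4.0000.
Prior odds = 0.4451/4.0000 = 0.1113, so P(S) = 0.1113/(1+0.1113) ≈ 0.10.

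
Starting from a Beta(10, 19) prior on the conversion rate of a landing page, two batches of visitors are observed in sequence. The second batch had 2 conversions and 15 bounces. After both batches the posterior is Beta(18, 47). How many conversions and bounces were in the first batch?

Because Beta–binomial updating is additive in the counts, the combined data contributed (α_post−α_prior, β_post−β_prior) successes and failures.
Total across both batches: 18−10=8 conversions, 47−19=28 bounces.
Subtract the second batch: 8−2=6 conversions and 28−15=13 bounces.

6 conversions and 13 bounces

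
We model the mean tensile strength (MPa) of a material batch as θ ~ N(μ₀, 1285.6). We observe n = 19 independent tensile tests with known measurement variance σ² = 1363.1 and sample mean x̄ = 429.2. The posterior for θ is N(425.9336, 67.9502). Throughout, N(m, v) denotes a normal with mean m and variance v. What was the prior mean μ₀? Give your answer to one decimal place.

With known observation variance, the Normal–Normal posterior has precision τ_n = τ₀ + n/σ² and mean μ_n = (τ₀μ₀ + (n/σ²)x̄)/τ_n.
Here τ₀ = 1/1285.6 = 0.000778 and τ_data = 19/1363.1 = 0.013939, so τ_n = 0.014717.
Rearranging for μ₀: μ₀ = (μ_n·τ_n − τ_data·x̄)/τ₀ = (425.9336·0.014717 − 0.013939·429.2) / 0.000778 = 0.285846/0.000778 ≈ 367.4.

μ₀ = 367.4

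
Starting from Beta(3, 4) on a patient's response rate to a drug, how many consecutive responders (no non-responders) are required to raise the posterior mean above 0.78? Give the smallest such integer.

After k responders and 0 non-responders the posterior is Beta(3+k, 4), with mean (3+k)/(3+4+k).
Set (3+k)/(7+k) > 0.78 and solve: k > (0.78·7 − 3)/(1 − 0.78) = 11.182.
The smallest integer exceeding 11.182 is 12.

k = 12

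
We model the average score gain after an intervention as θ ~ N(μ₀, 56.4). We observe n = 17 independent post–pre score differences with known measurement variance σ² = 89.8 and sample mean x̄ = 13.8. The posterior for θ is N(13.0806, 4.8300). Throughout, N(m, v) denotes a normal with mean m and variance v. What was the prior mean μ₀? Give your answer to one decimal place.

With known observation variance, the Normal–Normal posterior has precision τ_n = τ₀ + n/σ² and mean μ_n = (τ₀μ₀ + (n/σ²)x̄)/τ_n.
Here τ₀ = 1/56.4 = 0.017730 and τ_data = 17/89.8 = 0.189310, so τ_n = 0.207040.
Rearranging for μ₀: μ₀ = (μ_n·τ_n − τ_data·x̄)/τ₀ = (13.0806·0.207040 − 0.189310·13.8) / 0.017730 = 0.095729/0.017730 ≈ 5.4.

μ₀ = 5.4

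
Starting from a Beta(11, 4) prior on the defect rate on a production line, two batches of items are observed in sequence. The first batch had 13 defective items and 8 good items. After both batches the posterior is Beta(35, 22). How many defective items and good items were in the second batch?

11 defective items and 10 good items

Sequential conjugate updates are equivalent to a single update on the pooled data, so total successes = posterior α − prior α and total failures = posterior β − prior β.
Total across both batches: 35−11=24 defective items, 22−4=18 good items.
Subtract the first batch: 24−13=11 defective items and 18−8=10 good items.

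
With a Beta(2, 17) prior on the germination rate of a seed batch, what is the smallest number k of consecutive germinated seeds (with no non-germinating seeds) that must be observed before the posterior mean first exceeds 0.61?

After k germinated seeds and 0 non-germinating seeds the posterior is Beta(2+k, 17), with mean (2+k)/(2+17+k).
Set (2+k)/(19+k) > 0.61 and solve: k > (0.61·19 − 2)/(1 − 0.61) = 24.590.
The smallest integer exceeding 24.590 is 25.

k = 25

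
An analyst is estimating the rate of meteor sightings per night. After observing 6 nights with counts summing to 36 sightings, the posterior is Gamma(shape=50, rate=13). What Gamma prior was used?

A Gamma(α, β) prior (rate parametrization) on a Poisson rate with n observations summing to S gives posterior Gamma(α+S, β+n).
So α = 50 − 36 = 14 and β = 13 − 6 = 7.

Gamma(shape=14, rate=7)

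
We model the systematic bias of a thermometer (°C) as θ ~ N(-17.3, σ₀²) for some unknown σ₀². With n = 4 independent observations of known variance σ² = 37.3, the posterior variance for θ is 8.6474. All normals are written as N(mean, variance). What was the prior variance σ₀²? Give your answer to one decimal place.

σ₀² = 119.0

For the Normal–Normal model with known σ², precisions add: τ_n = τ₀ + n/σ².
So 1/σ₀² = 1/8.6474 − 4/37.3 = 0.115642 − 0.107239 = 0.008403.
Hence σ₀² = 1/0.008403 ≈ 119.0.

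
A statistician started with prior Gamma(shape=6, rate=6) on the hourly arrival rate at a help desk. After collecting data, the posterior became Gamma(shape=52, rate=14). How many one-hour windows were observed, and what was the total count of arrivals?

A Gamma(α, β) prior (rate parametrization) on a Poisson rate with n observations summing to S gives posterior Gamma(α+S, β+n).
Matching: Σxᵢ = 52 − 6 = 46 and n = 14 − 6 = 8.

n = 8 one-hour windows with total 46 arrivals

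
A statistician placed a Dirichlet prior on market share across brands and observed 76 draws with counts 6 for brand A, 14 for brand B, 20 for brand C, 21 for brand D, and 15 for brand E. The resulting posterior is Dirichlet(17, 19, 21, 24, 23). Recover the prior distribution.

Dirichlet(11, 5, 1, 3, 8)

For a Dirichlet(α) prior with multinomial counts c, the posterior is Dirichlet(α + c) componentwise.
Subtract each count from the matching posterior parameter: 17−6=11, 19−14=5, 21−20=1, 24−21=3, 23−15=8.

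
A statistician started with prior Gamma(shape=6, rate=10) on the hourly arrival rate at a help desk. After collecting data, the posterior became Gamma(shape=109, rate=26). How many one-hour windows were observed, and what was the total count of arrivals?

n = 16 one-hour windows with total 103 arrivals

Gamma–Poisson conjugacy: posterior shape = α + Σxᵢ, posterior rate = β + n.
Matching: Σxᵢ = 109 − 6 = 103 and n = 26 − 10 = 16.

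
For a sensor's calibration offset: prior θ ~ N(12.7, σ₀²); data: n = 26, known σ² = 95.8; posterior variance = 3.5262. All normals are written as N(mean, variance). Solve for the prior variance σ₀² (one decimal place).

For the Normal–Normal model with known σ², precisions add: τ_n = τ₀ + n/σ².
So 1/σ₀² = 1/3.5262 − 26/95.8 = 0.283591 − 0.271399 = 0.012192.
Hence σ₀² = 1/0.012192 ≈ 82.0.

σ₀² = 82.0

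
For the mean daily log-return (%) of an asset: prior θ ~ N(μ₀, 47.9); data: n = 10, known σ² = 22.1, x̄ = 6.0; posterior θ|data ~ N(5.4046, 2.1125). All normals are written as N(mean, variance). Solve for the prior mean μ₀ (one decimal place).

μ₀ = -7.5

With known observation variance, the Normal–Normal posterior has precision τ_n = τ₀ + n/σ² and mean μ_n = (τ₀μ₀ + (n/σ²)x̄)/τ_n.
Here τ₀ = 1/47.9 = 0.020877 and τ_data = 10/22.1 = 0.452489, so τ_n = 0.473366.
Rearranging for μ₀: μ₀ = (μ_n·τ_n − τ_data·x̄)/τ₀ = (5.4046·0.473366 − 0.452489·6.0) / 0.020877 = -0.156580/0.020877 ≈ -7.5.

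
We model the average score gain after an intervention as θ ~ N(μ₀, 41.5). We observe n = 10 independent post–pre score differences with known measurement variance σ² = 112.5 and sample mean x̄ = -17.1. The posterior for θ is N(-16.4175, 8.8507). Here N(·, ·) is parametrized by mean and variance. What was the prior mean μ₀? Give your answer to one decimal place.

The posterior mean is a precision-weighted average: μ_n = (τ₀μ₀ + τ_data·x̄)/(τ₀+τ_data), with τ₀=1/σ₀² and τ_data=n/σ².
Here τ₀ = 1/41.5 = 0.024096 and τ_data = 10/112.5 = 0.088889, so τ_n = 0.112985.
Rearranging for μ₀: μ₀ = (μ_n·τ_n − τ_data·x̄)/τ₀ = (-16.4175·0.112985 − 0.088889·-17.1) / 0.024096 = -0.334929/0.024096 ≈ -13.9.

μ₀ = -13.9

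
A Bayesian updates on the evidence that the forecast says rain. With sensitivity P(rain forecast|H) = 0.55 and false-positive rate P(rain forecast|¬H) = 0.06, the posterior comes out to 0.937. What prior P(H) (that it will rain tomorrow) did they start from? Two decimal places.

Bayes' rule in odds form gives O(H|E) = O(H)·[P(E|H)/P(E|¬H)], hence O(H) = O(H|E)/LR.
Posterior odds = 0.937/(1−0.937) = 14.8730. LR = 0.55/0.06 = 9.1667.
Prior odds = 14.8730/9.1667 = 1.6225, so P(H) = 1.6225/(1+1.6225) ≈ 0.62.

P(H) = 0.62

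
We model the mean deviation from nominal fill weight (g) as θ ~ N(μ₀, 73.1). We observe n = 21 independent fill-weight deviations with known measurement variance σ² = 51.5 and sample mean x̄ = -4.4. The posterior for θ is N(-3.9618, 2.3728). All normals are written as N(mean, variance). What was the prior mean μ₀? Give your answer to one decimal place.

μ₀ = 9.1

With known observation variance, the Normal–Normal posterior has precision τ_n = τ₀ + n/σ² and mean μ_n = (τ₀μ₀ + (n/σ²)x̄)/τ_n.
Here τ₀ = 1/73.1 = 0.013680 and τ_data = 21/51.5 = 0.407767, so τ_n = 0.421447.
Rearranging for μ₀: μ₀ = (μ_n·τ_n − τ_data·x̄)/τ₀ = (-3.9618·0.421447 − 0.407767·-4.4) / 0.013680 = 0.124486/0.013680 ≈ 9.1.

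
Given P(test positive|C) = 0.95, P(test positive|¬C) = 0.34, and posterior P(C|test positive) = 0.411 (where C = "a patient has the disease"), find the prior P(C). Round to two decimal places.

P(C) = 0.20

Bayes' rule in odds form gives O(C|E) = O(C)·[P(E|C)/P(E|¬C)], hence O(C) = O(C|E)/LR.
Posterior odds = 0.411/(1−0.411) = 0.6978. LR = 0.95/0.34 = 2.7941.
Prior odds = 0.6978/2.7941 = 0.2497, so P(C) = 0.2497/(1+0.2497) ≈ 0.20.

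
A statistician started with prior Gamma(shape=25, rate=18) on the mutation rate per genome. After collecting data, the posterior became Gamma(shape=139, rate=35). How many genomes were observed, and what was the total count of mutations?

A Gamma(α, β) prior (rate parametrization) on a Poisson rate with n observations summing to S gives posterior Gamma(α+S, β+n).
Matching: Σxᵢ = 139 − 25 = 114 and n = 35 − 18 = 17.

n = 17 genomes with total 114 mutations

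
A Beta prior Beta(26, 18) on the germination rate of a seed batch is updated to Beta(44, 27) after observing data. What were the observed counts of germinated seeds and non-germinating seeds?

18 germinated seeds and 9 non-germinating seeds

Under Beta–binomial conjugacy the posterior parameters are (α+s, β+f).
So s = 44 − 26 = 18 and f = 27 − 18 = 9.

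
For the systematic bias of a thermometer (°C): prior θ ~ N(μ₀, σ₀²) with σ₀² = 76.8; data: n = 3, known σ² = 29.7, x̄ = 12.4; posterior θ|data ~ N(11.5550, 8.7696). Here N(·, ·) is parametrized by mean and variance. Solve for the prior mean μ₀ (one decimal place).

μ₀ = 5.0

The posterior mean is a precision-weighted average: μ_n = (τ₀μ₀ + τ_data·x̄)/(τ₀+τ_data), with τ₀=1/σ₀² and τ_data=n/σ².
Here τ₀ = 1/76.8 = 0.013021 and τ_data = 3/29.7 = 0.101010, so τ_n = 0.114031.
Rearranging for μ₀: μ₀ = (μ_n·τ_n − τ_data·x̄)/τ₀ = (11.5550·0.114031 − 0.101010·12.4) / 0.013021 = 0.065104/0.013021 ≈ 5.0.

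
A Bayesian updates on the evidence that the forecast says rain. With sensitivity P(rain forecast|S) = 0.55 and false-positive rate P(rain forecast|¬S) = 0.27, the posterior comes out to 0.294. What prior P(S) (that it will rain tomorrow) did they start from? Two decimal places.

P(S) = 0.17

In odds form, posterior odds = prior odds × likelihood ratio, so prior odds = posterior odds ÷ LR.
Posterior odds = 0.294/(1−0.294) = 0.4164. LR = 0.55/0.27 = 2.0370.
Prior odds = 0.4164/2.0370 = 0.2044, so P(S) = 0.2044/(1+0.2044) ≈ 0.17.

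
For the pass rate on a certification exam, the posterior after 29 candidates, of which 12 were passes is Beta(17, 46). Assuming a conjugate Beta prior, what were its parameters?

Under Beta–binomial conjugacy the posterior parameters are (a+s, b+f).
So a = 17 − 12 = 5 and b = 46 − 17 = 29.

Beta(5, 29)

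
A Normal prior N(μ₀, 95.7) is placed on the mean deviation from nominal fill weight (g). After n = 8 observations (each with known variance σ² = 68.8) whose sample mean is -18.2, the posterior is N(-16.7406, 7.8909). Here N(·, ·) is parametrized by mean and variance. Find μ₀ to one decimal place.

μ₀ = -0.5

The posterior mean is a precision-weighted average: μ_n = (τ₀μ₀ + τ_data·x̄)/(τ₀+τ_data), with τ₀=1/σ₀² and τ_data=n/σ².
Here τ₀ = 1/95.7 = 0.010449 and τ_data = 8/68.8 = 0.116279, so τ_n = 0.126728.
Rearranging for μ₀: μ₀ = (μ_n·τ_n − τ_data·x̄)/τ₀ = (-16.7406·0.126728 − 0.116279·-18.2) / 0.010449 = -0.005225/0.010449 ≈ -0.5.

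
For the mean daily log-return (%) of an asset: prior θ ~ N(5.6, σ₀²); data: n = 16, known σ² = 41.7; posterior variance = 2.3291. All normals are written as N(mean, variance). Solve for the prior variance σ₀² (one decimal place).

σ₀² = 21.9

Posterior precision equals prior precision plus data precision: 1/σ_n² = 1/σ₀² + n/σ².
So 1/σ₀² = 1/2.3291 − 16/41.7 = 0.429350 − 0.383693 = 0.045657.
Hence σ₀² = 1/0.045657 ≈ 21.9.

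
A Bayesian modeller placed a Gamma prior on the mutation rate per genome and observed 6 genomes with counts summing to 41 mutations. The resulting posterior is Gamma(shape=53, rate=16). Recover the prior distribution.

A Gamma(α, β) prior (rate parametrization) on a Poisson rate with n observations summing to S gives posterior Gamma(α+S, β+n).
So α = 53 − 41 = 12 and β = 16 − 6 = 10.

Gamma(shape=12, rate=10)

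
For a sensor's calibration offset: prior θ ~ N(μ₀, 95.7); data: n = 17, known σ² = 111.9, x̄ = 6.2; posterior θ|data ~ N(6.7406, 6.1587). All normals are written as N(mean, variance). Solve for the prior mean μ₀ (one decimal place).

μ₀ = 14.6

With known observation variance, the Normal–Normal posterior has precision τ_n = τ₀ + n/σ² and mean μ_n = (τ₀μ₀ + (n/σ²)x̄)/τ_n.
Here τ₀ = 1/95.7 = 0.010449 and τ_data = 17/111.9 = 0.151921, so τ_n = 0.162370.
Rearranging for μ₀: μ₀ = (μ_n·τ_n − τ_data·x̄)/τ₀ = (6.7406·0.162370 − 0.151921·6.2) / 0.010449 = 0.152561/0.010449 ≈ 14.6.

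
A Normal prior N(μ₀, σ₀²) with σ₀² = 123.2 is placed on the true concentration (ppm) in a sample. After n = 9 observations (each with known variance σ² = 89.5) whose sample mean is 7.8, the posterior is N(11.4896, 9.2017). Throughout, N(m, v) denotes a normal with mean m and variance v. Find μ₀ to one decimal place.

μ₀ = 57.2

With known observation variance, the Normal–Normal posterior has precision τ_n = τ₀ + n/σ² and mean μ_n = (τ₀μ₀ + (n/σ²)x̄)/τ_n.
Here τ₀ = 1/123.2 = 0.008117 and τ_data = 9/89.5 = 0.100559, so τ_n = 0.108676.
Rearranging for μ₀: μ₀ = (μ_n·τ_n − τ_data·x̄)/τ₀ = (11.4896·0.108676 − 0.100559·7.8) / 0.008117 = 0.464284/0.008117 ≈ 57.2.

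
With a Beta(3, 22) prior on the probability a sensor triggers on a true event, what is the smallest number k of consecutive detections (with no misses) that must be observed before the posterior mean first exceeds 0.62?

k = 33

After k detections and 0 misses the posterior is Beta(3+k, 22), with mean (3+k)/(3+22+k).
Set (3+k)/(25+k) > 0.62 and solve: k > (0.62·25 − 3)/(1 − 0.62) = 32.895.
The smallest integer exceeding 32.895 is 33, and checking k=33: (36)/(58) = 0.6207 > 0.62.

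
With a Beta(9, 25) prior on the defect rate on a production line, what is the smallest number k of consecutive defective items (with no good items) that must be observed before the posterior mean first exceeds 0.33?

After k defective items and 0 good items the posterior is Beta(9+k, 25), with mean (9+k)/(9+25+k).
Set (9+k)/(34+k) > 0.33 and solve: k > (0.33·34 − 9)/(1 − 0.33) = 3.313.
The smallest integer exceeding 3.313 is 4, and checking k=4: (13)/(38) = 0.3421 > 0.33.

k = 4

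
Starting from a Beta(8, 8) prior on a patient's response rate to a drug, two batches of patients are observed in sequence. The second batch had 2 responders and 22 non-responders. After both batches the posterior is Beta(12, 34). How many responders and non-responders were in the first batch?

Sequential conjugate updates are equivalent to a single update on the pooled data, so total successes = posterior α − prior α and total failures = posterior β − prior β.
Total across both batches: 12−8=4 responders, 34−8=26 non-responders.
Subtract the second batch: 4−2=2 responders and 26−22=4 non-responders.

2 responders and 4 non-responders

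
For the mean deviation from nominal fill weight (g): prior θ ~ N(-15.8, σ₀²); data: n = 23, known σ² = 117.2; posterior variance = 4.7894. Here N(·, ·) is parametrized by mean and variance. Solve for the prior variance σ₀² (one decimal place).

σ₀² = 79.7

For the Normal–Normal model with known σ², precisions add: τ_n = τ₀ + n/σ².
So 1/σ₀² = 1/4.7894 − 23/117.2 = 0.208794 − 0.196246 = 0.012548.
Hence σ₀² = 1/0.012548 ≈ 79.7.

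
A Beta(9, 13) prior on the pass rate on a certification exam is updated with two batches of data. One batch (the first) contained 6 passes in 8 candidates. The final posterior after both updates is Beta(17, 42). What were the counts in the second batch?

2 passes and 27 failures

Because Beta–binomial updating is additive in the counts, the combined data contributed (α_post−α_prior, β_post−β_prior) successes and failures.
Total across both batches: 17−9=8 passes, 42−13=29 failures.
Subtract the first batch: 8−6=2 passes and 29−2=27 failures.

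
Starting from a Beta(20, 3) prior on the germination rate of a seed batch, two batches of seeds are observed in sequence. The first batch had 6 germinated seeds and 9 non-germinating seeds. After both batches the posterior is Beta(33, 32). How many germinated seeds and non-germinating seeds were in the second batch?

Because Beta–binomial updating is additive in the counts, the combined data contributed (α_post−α_prior, β_post−β_prior) successes and failures.
Total across both batches: 33−20=13 germinated seeds, 32−3=29 non-germinating seeds.
Subtract the first batch: 13−6=7 germinated seeds and 29−9=20 non-germinating seeds.

7 germinated seeds and 20 non-germinating seeds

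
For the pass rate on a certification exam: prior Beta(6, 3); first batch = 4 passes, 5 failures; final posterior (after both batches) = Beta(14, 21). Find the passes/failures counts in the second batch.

Sequential conjugate updates are equivalent to a single update on the pooled data, so total successes = posterior α − prior α and total failures = posterior β − prior β.
Total across both batches: 14−6=8 passes, 21−3=18 failures.
Subtract the first batch: 8−4=4 passes and 18−5=13 failures.

4 passes and 13 failures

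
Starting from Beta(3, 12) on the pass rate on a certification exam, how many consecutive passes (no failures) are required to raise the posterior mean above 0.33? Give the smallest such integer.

k = 3

After k passes and 0 failures the posterior is Beta(3+k, 12), with mean (3+k)/(3+12+k).
Set (3+k)/(15+k) > 0.33 and solve: k > (0.33·15 − 3)/(1 − 0.33) = 2.910.
The smallest integer exceeding 2.910 is 3, and checking k=3: (6)/(18) = 0.3333 > 0.33.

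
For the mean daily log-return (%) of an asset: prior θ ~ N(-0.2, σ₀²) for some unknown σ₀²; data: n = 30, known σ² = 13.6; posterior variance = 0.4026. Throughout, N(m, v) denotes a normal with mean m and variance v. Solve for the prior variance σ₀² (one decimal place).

Posterior precision equals prior precision plus data precision: 1/σ_n² = 1/σ₀² + n/σ².
So 1/σ₀² = 1/0.4026 − 30/13.6 = 2.483855 − 2.205882 = 0.277973.
Hence σ₀² = 1/0.277973 ≈ 3.6.

σ₀² = 3.6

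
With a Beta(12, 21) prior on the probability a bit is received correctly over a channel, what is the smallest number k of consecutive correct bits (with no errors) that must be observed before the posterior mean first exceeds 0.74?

After k correct bits and 0 errors the posterior is Beta(12+k, 21), with mean (12+k)/(12+21+k).
Set (12+k)/(33+k) > 0.74 and solve: k > (0.74·33 − 12)/(1 − 0.74) = 47.769.
The smallest integer exceeding 47.769 is 48, and checking k=48: (60)/(81) = 0.7407 > 0.74.

k = 48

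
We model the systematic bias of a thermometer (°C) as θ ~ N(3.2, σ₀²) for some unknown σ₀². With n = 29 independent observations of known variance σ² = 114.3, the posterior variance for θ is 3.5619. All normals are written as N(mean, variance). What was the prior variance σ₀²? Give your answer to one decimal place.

Posterior precision equals prior precision plus data precision: 1/σ_n² = 1/σ₀² + n/σ².
So 1/σ₀² = 1/3.5619 − 29/114.3 = 0.280749 − 0.253718 = 0.027031.
Hence σ₀² = 1/0.027031 ≈ 37.0.

σ₀² = 37.0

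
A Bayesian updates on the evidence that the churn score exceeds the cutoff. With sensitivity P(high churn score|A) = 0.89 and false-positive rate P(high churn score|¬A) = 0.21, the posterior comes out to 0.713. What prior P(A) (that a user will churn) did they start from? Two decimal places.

Bayes' rule in odds form gives O(A|E) = O(A)·[P(E|A)/P(E|¬A)], hence O(A) = O(A|E)/LR.
Posterior odds = 0.713/(1−0.713) = 2.4843. LR = 0.89/0.21 = 4.2381.
Prior odds = 2.4843/4.2381 = 0.5862, so P(A) = 0.5862/(1+0.5862) ≈ 0.37.

P(A) = 0.37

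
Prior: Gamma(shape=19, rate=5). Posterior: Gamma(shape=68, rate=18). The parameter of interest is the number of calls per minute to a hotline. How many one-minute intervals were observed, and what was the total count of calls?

A Gamma(α, β) prior (rate parametrization) on a Poisson rate with n observations summing to S gives posterior Gamma(α+S, β+n).
Matching: Σxᵢ = 68 − 19 = 49 and n = 18 − 5 = 13.

n = 13 one-minute intervals with total 49 calls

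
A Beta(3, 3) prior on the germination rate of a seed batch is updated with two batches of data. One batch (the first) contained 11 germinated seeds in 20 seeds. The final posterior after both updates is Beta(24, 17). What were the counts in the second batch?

Because Beta–binomial updating is additive in the counts, the combined data contributed (α_post−α_prior, β_post−β_prior) successes and failures.
Total across both batches: 24−3=21 germinated seeds, 17−3=14 non-germinating seeds.
Subtract the first batch: 21−11=10 germinated seeds and 14−9=5 non-germinating seeds.

10 germinated seeds and 5 non-germinating seeds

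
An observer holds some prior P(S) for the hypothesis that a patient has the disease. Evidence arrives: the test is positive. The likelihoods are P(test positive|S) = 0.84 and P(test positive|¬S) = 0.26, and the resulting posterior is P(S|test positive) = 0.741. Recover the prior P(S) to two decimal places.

In odds form, posterior odds = prior odds × likelihood ratio, so prior odds = posterior odds ÷ LR.
Posterior odds = 0.741/(1−0.741) = 2.8610. LR = 0.84/0.26 = 3.2308.
Prior odds = 2.8610/3.2308 = 0.8855, so P(S) = 0.8855/(1+0.8855) ≈ 0.47.

P(S) = 0.47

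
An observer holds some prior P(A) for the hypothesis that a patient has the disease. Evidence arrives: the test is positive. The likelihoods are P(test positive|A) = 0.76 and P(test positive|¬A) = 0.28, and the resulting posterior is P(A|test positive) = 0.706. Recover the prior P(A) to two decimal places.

Bayes' rule in odds form gives O(A|E) = O(A)·[P(E|A)/P(E|¬A)], hence O(A) = O(A|E)/LR.
Posterior odds = 0.706/(1−0.706) = 2.4014. LR = 0.76/0.28 = 2.7143.
Prior odds = 2.4014/2.7143 = 0.8847, so P(A) = 0.8847/(1+0.8847) ≈ 0.47.

P(A) = 0.47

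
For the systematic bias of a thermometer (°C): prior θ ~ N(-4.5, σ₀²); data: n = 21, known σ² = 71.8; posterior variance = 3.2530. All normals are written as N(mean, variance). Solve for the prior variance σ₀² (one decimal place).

For the Normal–Normal model with known σ², precisions add: τ_n = τ₀ + n/σ².
So 1/σ₀² = 1/3.2530 − 21/71.8 = 0.307409 − 0.292479 = 0.014930.
Hence σ₀² = 1/0.014930 ≈ 67.0.

σ₀² = 67.0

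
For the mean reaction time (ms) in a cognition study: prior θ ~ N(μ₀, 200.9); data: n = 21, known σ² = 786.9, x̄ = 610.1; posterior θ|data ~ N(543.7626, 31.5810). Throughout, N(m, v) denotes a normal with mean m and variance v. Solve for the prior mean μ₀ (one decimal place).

μ₀ = 188.1

With known observation variance, the Normal–Normal posterior has precision τ_n = τ₀ + n/σ² and mean μ_n = (τ₀μ₀ + (n/σ²)x̄)/τ_n.
Here τ₀ = 1/200.9 = 0.004978 and τ_data = 21/786.9 = 0.026687, so τ_n = 0.031665.
Rearranging for μ₀: μ₀ = (μ_n·τ_n − τ_data·x̄)/τ₀ = (543.7626·0.031665 − 0.026687·610.1) / 0.004978 = 0.936504/0.004978 ≈ 188.1.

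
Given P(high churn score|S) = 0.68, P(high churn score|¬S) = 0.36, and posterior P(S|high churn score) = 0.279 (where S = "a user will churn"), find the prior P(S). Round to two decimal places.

P(S) = 0.17

In odds form, posterior odds = prior odds × likelihood ratio, so prior odds = posterior odds ÷ LR.
Posterior odds = 0.279/(1−0.279) = 0.3870. LR = 0.68/0.36 = 1.8889.
Prior odds = 0.3870/1.8889 = 0.2049, so P(S) = 0.2049/(1+0.2049) ≈ 0.17.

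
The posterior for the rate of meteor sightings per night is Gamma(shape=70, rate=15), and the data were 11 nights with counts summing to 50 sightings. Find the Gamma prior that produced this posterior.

Gamma–Poisson conjugacy: posterior shape = α + Σxᵢ, posterior rate = β + n.
So α = 70 − 50 = 20 and β = 15 − 11 = 4.

Gamma(shape=20, rate=4)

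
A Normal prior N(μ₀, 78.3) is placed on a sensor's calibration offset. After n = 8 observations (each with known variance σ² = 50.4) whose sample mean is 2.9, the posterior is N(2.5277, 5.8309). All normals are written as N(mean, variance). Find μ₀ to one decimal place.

With known observation variance, the Normal–Normal posterior has precision τ_n = τ₀ + n/σ² and mean μ_n = (τ₀μ₀ + (n/σ²)x̄)/τ_n.
Here τ₀ = 1/78.3 = 0.012771 and τ_data = 8/50.4 = 0.158730, so τ_n = 0.171501.
Rearranging for μ₀: μ₀ = (μ_n·τ_n − τ_data·x̄)/τ₀ = (2.5277·0.171501 − 0.158730·2.9) / 0.012771 = -0.026814/0.012771 ≈ -2.1.

μ₀ = -2.1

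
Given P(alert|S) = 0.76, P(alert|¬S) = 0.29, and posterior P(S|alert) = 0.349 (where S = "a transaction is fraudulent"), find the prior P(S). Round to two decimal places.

P(S) = 0.17

In odds form, posterior odds = prior odds × likelihood ratio, so prior odds = posterior odds ÷ LR.
Posterior odds = 0.349/(1−0.349) = 0.5361. LR = 0.76/0.29 = 2.6207.
Prior odds = 0.5361/2.6207 = 0.2046, so P(S) = 0.2046/(1+0.2046) ≈ 0.17.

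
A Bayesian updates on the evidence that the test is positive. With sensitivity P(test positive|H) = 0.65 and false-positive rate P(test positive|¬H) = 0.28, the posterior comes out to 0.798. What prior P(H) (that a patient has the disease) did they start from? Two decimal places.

Bayes' rule in odds form gives O(H|E) = O(H)·[P(E|H)/P(E|¬H)], hence O(H) = O(H|E)/LR.
Posterior odds = 0.798/(1−0.798) = 3.9505. LR = 0.65/0.28 = 2.3214.
Prior odds = 3.9505/2.3214 = 1.7018, so P(H) = 1.7018/(1+1.7018) ≈ 0.63.

P(H) = 0.63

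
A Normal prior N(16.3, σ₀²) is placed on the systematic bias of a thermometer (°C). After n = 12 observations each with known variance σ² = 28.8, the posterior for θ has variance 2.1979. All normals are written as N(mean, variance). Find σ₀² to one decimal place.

σ₀² = 26.1

For the Normal–Normal model with known σ², precisions add: τ_n = τ₀ + n/σ².
So 1/σ₀² = 1/2.1979 − 12/28.8 = 0.454980 − 0.416667 = 0.038313.
Hence σ₀² = 1/0.038313 ≈ 26.1.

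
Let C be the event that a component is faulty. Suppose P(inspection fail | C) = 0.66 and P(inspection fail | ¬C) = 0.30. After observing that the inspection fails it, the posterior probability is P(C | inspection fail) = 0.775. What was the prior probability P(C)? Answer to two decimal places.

In odds form, posterior odds = prior odds × likelihood ratio, so prior odds = posterior odds ÷ LR.
Posterior odds = 0.775/(1−0.775) = 3.4444. LR = 0.66/0.30 = 2.2000.
Prior odds = 3.4444/2.2000 = 1.5656, so P(C) = 1.5656/(1+1.5656) ≈ 0.61.

P(C) = 0.61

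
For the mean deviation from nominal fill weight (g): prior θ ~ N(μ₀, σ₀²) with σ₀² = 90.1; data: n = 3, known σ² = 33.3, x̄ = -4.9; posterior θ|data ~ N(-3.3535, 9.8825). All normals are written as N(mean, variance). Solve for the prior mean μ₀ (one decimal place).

μ₀ = 9.2

With known observation variance, the Normal–Normal posterior has precision τ_n = τ₀ + n/σ² and mean μ_n = (τ₀μ₀ + (n/σ²)x̄)/τ_n.
Here τ₀ = 1/90.1 = 0.011099 and τ_data = 3/33.3 = 0.090090, so τ_n = 0.101189.
Rearranging for μ₀: μ₀ = (μ_n·τ_n − τ_data·x̄)/τ₀ = (-3.3535·0.101189 − 0.090090·-4.9) / 0.011099 = 0.102104/0.011099 ≈ 9.2.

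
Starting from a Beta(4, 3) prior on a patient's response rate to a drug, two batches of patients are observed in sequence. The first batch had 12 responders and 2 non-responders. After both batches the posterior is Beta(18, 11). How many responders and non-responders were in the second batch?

Sequential conjugate updates are equivalent to a single update on the pooled data, so total successes = posterior α − prior α and total failures = posterior β − prior β.
Total across both batches: 18−4=14 responders, 11−3=8 non-responders.
Subtract the first batch: 14−12=2 responders and 8−2=6 non-responders.

2 responders and 6 non-responders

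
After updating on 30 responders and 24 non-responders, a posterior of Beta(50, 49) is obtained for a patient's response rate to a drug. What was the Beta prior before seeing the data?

Beta is conjugate to the binomial likelihood: posterior = Beta(a+s, b+f).
Subtract the data counts: 50−30=20, 49−24=25.

Beta(20, 25)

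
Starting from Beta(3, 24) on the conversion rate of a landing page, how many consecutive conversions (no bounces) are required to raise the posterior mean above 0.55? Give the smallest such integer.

k = 27

After k conversions and 0 bounces the posterior is Beta(3+k, 24), with mean (3+k)/(3+24+k).
Set (3+k)/(27+k) > 0.55 and solve: k > (0.55·27 − 3)/(1 − 0.55) = 26.333.
The smallest integer exceeding 26.333 is 27.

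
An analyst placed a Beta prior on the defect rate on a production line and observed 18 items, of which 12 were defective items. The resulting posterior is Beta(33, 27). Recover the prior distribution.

Beta(21, 21)

A Beta(a, b) prior with s successes and f failures in binomial data gives a Beta(a+s, b+f) posterior.
Subtract the data counts: 33−12=21, 27−6=21.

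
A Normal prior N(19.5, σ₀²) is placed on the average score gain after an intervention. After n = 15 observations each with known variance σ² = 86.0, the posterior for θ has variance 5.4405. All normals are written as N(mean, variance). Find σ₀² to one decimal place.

σ₀² = 106.5

For the Normal–Normal model with known σ², precisions add: τ_n = τ₀ + n/σ².
So 1/σ₀² = 1/5.4405 − 15/86.0 = 0.183807 − 0.174419 = 0.009388.
Hence σ₀² = 1/0.009388 ≈ 106.5.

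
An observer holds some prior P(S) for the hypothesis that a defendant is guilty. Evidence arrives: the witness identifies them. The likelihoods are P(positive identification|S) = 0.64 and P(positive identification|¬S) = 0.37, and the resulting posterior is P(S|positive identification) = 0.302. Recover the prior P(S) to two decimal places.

P(S) = 0.20

Bayes' rule in odds form gives O(S|E) = O(S)·[P(E|S)/P(E|¬S)], hence O(S) = O(S|E)/LR.
Posterior odds = 0.302/(1−0.302) = 0.4327. LR = 0.64/0.37 = 1.7297.
Prior odds = 0.4327/1.7297 = 0.2502, so P(S) = 0.2502/(1+0.2502) ≈ 0.20.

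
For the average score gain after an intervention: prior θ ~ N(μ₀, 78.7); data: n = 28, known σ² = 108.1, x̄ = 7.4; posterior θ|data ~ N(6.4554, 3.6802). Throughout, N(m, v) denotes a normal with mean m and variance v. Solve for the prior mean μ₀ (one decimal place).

With known observation variance, the Normal–Normal posterior has precision τ_n = τ₀ + n/σ² and mean μ_n = (τ₀μ₀ + (n/σ²)x̄)/τ_n.
Here τ₀ = 1/78.7 = 0.012706 and τ_data = 28/108.1 = 0.259019, so τ_n = 0.271725.
Rearranging for μ₀: μ₀ = (μ_n·τ_n − τ_data·x̄)/τ₀ = (6.4554·0.271725 − 0.259019·7.4) / 0.012706 = -0.162647/0.012706 ≈ -12.8.

μ₀ = -12.8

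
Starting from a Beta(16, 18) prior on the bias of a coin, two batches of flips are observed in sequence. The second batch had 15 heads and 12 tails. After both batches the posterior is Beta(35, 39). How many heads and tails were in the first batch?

4 heads and 9 tails

Sequential conjugate updates are equivalent to a single update on the pooled data, so total successes = posterior α − prior α and total failures = posterior β − prior β.
Total across both batches: 35−16=19 heads, 39−18=21 tails.
Subtract the second batch: 19−15=4 heads and 21−12=9 tails.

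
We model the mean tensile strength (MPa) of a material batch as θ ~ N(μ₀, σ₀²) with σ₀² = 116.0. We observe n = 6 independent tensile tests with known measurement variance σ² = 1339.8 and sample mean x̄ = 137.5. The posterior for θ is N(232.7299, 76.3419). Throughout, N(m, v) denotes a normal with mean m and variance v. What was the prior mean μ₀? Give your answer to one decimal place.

μ₀ = 282.2

The posterior mean is a precision-weighted average: μ_n = (τ₀μ₀ + τ_data·x̄)/(τ₀+τ_data), with τ₀=1/σ₀² and τ_data=n/σ².
Here τ₀ = 1/116.0 = 0.008621 and τ_data = 6/1339.8 = 0.004478, so τ_n = 0.013099.
Rearranging for μ₀: μ₀ = (μ_n·τ_n − τ_data·x̄)/τ₀ = (232.7299·0.013099 − 0.004478·137.5) / 0.008621 = 2.432804/0.008621 ≈ 282.2.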